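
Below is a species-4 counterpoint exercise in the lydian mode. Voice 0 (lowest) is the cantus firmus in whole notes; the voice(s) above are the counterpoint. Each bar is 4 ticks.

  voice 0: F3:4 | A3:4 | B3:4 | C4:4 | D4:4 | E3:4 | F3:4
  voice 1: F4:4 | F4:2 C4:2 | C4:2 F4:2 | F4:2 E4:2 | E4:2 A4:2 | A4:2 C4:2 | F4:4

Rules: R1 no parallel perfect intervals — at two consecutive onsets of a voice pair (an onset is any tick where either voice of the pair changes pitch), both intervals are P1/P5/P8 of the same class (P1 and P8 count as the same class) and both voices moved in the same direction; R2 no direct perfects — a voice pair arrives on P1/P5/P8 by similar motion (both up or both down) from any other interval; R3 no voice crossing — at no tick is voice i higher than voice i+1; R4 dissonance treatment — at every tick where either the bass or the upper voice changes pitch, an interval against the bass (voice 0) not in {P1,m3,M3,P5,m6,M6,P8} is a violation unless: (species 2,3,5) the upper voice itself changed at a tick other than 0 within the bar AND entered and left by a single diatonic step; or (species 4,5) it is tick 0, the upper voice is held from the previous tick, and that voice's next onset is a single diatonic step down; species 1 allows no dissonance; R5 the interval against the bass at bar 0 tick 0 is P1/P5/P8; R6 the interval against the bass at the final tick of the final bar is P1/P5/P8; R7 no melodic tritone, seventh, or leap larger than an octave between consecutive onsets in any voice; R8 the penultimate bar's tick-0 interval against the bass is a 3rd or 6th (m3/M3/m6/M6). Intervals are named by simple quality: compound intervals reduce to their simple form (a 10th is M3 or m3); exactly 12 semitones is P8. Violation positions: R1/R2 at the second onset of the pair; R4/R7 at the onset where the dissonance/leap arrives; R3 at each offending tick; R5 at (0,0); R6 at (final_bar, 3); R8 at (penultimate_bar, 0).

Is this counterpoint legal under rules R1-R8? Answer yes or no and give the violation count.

bar 0: v0=F3 v1=F4 (P8)
bar 1: v0=A3 v1=F4 (m6)
bar 2: v0=B3 v1=C4 (m2)
bar 3: v0=C4 v1=F4 (P4)
bar 4: v0=D4 v1=E4 (M2)
bar 5: v0=E3 v1=A4 (P4)
bar 6: v0=F3 v1=F4 (P8)
  R4 @ bar2.0: B3/C4 m2 untreated
  R4 @ bar2.2: B3/F4 TT untreated
  R4 @ bar4.0: D4/E4 M2 untreated
  R4 @ bar5.0: E3/A4 P4 untreated
  R7 @ bar5.0: D4->E3 leap 10st
  R8 @ bar5.0: penult P4 not 3rd/6th
  R2 @ bar6.0: E3/C4 m6 -> F3/F4 P8 similar

No (7 violations)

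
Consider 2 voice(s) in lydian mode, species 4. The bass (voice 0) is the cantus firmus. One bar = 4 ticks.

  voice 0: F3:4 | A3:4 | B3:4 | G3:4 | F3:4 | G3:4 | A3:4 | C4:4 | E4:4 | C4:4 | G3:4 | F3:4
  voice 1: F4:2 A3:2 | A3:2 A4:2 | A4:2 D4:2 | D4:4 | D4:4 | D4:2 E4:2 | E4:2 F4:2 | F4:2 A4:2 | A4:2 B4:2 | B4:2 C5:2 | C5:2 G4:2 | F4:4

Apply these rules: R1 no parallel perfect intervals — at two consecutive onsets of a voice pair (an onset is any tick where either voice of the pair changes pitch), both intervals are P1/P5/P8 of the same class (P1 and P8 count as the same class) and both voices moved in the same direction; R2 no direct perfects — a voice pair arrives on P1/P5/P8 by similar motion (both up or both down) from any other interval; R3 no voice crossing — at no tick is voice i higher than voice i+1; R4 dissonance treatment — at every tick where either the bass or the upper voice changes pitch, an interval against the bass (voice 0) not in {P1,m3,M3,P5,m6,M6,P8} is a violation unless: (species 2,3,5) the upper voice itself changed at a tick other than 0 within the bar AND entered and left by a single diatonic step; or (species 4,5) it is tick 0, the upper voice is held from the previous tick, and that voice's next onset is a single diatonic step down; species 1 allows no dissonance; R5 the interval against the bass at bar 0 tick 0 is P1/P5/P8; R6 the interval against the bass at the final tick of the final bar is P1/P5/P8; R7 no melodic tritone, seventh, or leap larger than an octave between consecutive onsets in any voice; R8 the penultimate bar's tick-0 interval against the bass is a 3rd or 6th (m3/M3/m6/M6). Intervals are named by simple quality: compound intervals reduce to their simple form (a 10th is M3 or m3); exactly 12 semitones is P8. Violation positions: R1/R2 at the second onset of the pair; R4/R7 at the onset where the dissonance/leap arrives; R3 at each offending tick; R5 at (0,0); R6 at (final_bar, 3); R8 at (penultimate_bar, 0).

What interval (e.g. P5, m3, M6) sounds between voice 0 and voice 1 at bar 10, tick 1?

voice 0=G3 voice 1=C5 -> P4

P4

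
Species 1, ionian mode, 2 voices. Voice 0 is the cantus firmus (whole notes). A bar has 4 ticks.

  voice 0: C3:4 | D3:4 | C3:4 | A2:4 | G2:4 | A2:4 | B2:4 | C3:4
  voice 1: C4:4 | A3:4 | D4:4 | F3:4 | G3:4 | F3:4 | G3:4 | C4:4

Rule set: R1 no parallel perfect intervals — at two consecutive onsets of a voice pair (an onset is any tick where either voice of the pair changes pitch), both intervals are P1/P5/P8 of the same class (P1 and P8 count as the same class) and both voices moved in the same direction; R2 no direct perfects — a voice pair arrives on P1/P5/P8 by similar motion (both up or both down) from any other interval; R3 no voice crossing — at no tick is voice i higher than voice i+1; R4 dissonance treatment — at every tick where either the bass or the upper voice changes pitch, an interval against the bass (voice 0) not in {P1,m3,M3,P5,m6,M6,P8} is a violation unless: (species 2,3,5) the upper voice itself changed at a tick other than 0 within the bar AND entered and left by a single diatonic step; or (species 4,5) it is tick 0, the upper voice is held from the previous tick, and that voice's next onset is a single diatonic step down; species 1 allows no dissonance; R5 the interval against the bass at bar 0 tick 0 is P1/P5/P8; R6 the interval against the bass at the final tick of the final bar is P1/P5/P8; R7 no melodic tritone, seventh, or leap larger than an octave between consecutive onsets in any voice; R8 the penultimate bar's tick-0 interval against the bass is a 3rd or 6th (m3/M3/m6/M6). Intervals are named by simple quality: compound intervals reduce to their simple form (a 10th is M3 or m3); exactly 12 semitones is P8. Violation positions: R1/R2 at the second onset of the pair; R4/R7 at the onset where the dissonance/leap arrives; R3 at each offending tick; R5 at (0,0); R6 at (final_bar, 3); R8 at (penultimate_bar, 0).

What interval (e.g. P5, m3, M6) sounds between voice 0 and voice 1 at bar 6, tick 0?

m6

voice 0=B2 voice 1=G3 -> m6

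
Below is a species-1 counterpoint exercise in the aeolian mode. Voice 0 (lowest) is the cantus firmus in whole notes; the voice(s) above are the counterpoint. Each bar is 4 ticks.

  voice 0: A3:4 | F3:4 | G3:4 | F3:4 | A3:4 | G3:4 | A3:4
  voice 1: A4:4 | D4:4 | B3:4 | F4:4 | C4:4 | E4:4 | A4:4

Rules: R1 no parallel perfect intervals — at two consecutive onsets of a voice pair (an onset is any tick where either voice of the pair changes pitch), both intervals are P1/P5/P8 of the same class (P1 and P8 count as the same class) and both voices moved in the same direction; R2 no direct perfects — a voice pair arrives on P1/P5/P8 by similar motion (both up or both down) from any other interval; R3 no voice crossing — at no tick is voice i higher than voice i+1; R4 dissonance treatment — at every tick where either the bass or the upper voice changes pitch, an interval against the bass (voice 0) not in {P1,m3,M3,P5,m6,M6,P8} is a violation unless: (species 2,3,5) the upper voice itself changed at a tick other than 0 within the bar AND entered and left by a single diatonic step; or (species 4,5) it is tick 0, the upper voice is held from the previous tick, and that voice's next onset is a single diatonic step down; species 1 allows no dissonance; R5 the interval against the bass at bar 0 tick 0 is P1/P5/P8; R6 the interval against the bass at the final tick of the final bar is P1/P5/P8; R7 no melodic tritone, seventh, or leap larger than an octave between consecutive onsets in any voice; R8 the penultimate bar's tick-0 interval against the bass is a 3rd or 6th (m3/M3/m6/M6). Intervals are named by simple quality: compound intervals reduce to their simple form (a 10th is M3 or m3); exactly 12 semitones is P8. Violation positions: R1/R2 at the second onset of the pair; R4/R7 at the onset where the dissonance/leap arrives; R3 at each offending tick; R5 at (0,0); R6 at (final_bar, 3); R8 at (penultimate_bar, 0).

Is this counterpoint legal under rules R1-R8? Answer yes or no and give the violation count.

No (2 violations)

bar 0: v0=A3 v1=A4 (P8)
bar 1: v0=F3 v1=D4 (M6)
bar 2: v0=G3 v1=B3 (M3)
bar 3: v0=F3 v1=F4 (P8)
bar 4: v0=A3 v1=C4 (m3)
bar 5: v0=G3 v1=E4 (M6)
bar 6: v0=A3 v1=A4 (P8)
  R7 @ bar3.0: B3->F4 leap 6st
  R2 @ bar6.0: G3/E4 M6 -> A3/A4 P8 similar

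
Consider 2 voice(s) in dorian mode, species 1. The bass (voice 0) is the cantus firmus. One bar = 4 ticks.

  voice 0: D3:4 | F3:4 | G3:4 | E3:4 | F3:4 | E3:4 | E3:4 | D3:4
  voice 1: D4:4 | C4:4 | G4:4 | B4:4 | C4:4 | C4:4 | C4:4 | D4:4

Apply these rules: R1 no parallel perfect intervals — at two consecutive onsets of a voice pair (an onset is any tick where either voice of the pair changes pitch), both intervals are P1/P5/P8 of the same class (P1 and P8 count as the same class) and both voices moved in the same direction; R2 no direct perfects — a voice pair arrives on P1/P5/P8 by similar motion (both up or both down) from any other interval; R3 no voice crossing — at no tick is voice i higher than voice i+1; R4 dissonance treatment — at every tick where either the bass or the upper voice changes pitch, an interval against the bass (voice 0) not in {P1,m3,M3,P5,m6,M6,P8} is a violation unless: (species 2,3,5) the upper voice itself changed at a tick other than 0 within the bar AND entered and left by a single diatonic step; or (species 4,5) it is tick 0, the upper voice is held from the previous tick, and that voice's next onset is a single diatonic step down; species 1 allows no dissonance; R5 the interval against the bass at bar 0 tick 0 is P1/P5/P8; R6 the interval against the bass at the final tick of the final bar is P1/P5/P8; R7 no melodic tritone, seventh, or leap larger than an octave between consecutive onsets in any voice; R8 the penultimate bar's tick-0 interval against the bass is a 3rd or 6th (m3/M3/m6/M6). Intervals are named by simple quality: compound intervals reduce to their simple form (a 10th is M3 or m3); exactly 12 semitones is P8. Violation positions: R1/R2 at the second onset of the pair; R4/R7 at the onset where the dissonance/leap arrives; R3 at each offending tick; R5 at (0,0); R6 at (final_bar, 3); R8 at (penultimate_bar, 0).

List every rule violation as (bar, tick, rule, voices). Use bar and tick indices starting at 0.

bar 0: v0=D3 v1=D4 downbeat P8
bar 1: v0=F3 v1=C4 downbeat P5
bar 2: v0=G3 v1=G4 downbeat P8
bar 3: v0=E3 v1=B4 downbeat P5
bar 4: v0=F3 v1=C4 downbeat P5
bar 5: v0=E3 v1=C4 downbeat m6
bar 6: v0=E3 v1=C4 downbeat m6
bar 7: v0=D3 v1=D4 downbeat P8
  -> R2 @ bar 2 tick 0 v(0, 1): F3/C4 P5 -> G3/G4 P8 similar
  -> R7 @ bar 4 tick 0 v(1,): B4->C4 leap 11st

(2, 0, R2, (0, 1))
(4, 0, R7, (1,))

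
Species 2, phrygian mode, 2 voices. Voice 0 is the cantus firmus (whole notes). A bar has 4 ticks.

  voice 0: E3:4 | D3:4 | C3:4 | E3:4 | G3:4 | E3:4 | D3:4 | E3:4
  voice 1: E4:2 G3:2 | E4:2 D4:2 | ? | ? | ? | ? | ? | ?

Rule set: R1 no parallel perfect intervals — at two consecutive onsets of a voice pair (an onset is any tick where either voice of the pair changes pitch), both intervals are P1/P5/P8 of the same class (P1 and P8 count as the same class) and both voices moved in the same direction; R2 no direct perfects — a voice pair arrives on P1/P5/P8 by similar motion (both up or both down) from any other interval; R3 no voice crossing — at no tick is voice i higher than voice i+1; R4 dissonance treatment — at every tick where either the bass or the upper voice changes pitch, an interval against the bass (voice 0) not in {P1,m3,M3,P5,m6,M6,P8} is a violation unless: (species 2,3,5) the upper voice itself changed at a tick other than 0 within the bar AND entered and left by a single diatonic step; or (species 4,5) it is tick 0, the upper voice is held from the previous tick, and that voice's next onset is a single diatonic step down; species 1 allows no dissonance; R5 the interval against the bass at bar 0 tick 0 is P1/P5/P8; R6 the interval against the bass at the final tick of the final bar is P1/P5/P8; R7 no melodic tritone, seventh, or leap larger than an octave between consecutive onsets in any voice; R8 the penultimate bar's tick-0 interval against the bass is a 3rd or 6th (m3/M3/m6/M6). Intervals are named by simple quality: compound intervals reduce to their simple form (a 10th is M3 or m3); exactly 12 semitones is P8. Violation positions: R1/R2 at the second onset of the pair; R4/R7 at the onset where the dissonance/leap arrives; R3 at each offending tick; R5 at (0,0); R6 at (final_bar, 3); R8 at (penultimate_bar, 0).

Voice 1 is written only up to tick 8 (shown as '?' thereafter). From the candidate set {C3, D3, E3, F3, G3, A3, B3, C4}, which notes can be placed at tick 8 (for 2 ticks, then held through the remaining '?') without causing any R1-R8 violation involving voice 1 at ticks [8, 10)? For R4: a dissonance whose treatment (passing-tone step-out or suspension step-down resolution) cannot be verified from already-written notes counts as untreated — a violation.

C3: violates R1,R7
D3: violates R4
E3: violates R7
F3: violates R4
G3: violates R2
A3: legal
B3: violates R4
C4: violates R1

{A3}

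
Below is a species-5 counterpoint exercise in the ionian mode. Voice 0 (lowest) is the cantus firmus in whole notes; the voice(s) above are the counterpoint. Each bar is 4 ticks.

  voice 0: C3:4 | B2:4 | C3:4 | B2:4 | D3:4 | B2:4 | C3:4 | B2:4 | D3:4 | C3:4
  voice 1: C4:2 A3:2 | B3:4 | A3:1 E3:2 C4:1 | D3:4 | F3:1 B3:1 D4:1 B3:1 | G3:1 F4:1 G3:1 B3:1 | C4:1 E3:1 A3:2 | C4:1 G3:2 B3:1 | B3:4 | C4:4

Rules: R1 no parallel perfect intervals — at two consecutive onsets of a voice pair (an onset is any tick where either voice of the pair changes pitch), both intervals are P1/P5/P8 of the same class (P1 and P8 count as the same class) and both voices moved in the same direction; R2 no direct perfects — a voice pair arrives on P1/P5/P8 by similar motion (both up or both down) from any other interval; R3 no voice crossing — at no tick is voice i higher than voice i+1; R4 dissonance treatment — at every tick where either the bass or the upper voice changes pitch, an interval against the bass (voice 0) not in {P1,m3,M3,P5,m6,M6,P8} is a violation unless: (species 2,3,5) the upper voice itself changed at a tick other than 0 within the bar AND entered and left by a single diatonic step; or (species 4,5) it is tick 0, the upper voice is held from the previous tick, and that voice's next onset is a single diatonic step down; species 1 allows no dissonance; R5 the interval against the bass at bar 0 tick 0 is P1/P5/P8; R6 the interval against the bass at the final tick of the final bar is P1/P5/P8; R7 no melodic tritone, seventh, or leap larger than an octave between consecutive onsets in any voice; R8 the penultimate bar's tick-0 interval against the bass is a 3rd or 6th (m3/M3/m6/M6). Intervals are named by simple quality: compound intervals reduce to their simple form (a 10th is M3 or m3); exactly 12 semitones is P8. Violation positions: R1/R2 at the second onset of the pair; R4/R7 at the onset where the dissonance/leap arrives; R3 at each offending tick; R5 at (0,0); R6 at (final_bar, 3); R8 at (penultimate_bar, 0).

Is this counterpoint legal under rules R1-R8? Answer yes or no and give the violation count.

bar 0: v0=C3 v1=C4 (P8)
bar 1: v0=B2 v1=B3 (P8)
bar 2: v0=C3 v1=A3 (M6)
bar 3: v0=B2 v1=D3 (m3)
bar 4: v0=D3 v1=F3 (m3)
bar 5: v0=B2 v1=G3 (m6)
bar 6: v0=C3 v1=C4 (P8)
bar 7: v0=B2 v1=C4 (m2)
bar 8: v0=D3 v1=B3 (M6)
bar 9: v0=C3 v1=C4 (P8)
  R7 @ bar3.0: C4->D3 leap 10st
  R7 @ bar4.1: F3->B3 leap 6st
  R4 @ bar5.1: B2/F4 TT untreated
  R7 @ bar5.1: G3->F4 leap 10st
  R7 @ bar5.2: F4->G3 leap 10st
  R1 @ bar6.0: B2/B3 P8 -> C3/C4 P8 similar
  R4 @ bar7.0: B2/C4 m2 untreated

No (7 violations)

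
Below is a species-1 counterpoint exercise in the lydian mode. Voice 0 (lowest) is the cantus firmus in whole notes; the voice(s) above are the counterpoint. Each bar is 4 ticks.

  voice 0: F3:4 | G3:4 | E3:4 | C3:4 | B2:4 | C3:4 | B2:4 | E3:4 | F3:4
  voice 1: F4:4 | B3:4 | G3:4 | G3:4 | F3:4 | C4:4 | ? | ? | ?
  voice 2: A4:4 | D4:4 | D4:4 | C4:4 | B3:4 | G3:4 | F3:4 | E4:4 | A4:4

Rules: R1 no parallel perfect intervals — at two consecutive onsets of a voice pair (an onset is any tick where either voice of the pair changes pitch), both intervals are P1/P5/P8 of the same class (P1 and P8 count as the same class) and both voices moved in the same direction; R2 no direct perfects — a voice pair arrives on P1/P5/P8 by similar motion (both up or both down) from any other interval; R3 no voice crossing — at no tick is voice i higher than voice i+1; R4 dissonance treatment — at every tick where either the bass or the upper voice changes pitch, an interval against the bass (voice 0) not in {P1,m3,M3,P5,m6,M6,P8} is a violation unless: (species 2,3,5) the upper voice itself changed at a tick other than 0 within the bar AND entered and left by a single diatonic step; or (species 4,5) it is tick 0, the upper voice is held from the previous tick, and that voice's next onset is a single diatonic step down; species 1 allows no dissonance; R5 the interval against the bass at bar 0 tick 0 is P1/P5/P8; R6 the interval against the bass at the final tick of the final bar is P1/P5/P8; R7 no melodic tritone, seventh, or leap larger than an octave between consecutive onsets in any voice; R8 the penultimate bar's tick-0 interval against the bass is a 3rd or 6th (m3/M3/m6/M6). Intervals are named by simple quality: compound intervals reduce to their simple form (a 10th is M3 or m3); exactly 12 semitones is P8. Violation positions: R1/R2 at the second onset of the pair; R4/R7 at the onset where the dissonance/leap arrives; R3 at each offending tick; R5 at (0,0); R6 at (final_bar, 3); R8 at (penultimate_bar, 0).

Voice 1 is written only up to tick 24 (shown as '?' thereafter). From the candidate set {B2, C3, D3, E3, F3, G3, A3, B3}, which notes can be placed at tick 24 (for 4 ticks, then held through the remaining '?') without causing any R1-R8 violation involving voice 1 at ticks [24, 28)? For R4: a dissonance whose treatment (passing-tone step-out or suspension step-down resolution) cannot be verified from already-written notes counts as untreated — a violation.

{}

B2: violates R1,R7
C3: violates R4
D3: violates R7
E3: violates R4
F3: violates R2,R4
G3: violates R3
A3: violates R3,R4
B3: violates R1,R3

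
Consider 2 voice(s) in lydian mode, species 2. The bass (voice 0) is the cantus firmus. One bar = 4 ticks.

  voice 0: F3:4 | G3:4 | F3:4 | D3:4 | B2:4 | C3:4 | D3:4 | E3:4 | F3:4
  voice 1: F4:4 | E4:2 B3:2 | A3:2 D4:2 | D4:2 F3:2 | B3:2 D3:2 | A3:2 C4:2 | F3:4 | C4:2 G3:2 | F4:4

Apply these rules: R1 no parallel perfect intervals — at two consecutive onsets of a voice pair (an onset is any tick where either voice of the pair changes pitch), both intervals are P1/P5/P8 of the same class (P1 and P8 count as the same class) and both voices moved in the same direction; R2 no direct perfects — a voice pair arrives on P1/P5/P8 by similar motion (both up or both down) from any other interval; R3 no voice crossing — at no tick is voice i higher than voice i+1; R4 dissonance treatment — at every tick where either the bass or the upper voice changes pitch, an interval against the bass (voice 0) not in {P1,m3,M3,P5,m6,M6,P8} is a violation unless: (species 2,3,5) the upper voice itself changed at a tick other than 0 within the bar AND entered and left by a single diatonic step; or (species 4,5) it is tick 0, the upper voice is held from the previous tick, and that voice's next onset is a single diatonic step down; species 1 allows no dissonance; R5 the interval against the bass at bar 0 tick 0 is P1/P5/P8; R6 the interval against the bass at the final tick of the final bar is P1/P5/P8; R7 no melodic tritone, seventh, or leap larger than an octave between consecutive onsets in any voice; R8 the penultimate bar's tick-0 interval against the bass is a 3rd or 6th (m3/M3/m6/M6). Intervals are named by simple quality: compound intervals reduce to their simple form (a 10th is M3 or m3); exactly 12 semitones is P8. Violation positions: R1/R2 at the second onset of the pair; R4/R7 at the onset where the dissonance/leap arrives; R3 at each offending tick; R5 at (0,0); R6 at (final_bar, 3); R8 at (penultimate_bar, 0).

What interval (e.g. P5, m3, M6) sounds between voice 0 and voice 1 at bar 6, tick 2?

voice 0=D3 voice 1=F3 -> m3

m3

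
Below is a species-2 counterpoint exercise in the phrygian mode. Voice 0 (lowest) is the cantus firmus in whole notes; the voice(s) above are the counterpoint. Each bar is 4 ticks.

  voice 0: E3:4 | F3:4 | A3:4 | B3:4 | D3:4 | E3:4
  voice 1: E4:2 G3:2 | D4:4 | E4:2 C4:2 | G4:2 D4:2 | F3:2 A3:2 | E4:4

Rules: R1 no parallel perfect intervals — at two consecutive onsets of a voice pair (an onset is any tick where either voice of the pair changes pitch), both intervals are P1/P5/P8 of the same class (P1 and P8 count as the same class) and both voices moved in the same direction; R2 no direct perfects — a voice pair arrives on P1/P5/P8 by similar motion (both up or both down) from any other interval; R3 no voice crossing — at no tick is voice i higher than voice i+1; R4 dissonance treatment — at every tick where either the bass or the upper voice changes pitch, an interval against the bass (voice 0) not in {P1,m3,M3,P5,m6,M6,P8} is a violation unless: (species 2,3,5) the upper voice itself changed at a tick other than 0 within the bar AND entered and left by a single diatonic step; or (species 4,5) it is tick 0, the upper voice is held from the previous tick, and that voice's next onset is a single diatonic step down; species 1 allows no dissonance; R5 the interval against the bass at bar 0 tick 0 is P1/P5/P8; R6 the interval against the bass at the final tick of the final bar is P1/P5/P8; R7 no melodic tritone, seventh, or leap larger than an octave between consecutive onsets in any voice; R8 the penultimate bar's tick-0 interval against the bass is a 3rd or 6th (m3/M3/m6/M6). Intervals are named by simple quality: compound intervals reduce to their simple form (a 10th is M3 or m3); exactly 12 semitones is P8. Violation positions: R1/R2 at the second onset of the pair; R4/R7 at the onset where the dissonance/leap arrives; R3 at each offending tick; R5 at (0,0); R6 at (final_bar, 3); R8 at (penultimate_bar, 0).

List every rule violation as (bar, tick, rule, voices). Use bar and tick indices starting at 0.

(2, 0, R2, (0, 1))
(5, 0, R2, (0, 1))

bar 0: v0=E3 v1=E4 downbeat P8
bar 1: v0=F3 v1=D4 downbeat M6
bar 2: v0=A3 v1=E4 downbeat P5
bar 3: v0=B3 v1=G4 downbeat m6
bar 4: v0=D3 v1=F3 downbeat m3
bar 5: v0=E3 v1=E4 downbeat P8
  -> R2 @ bar 2 tick 0 v(0, 1): F3/D4 M6 -> A3/E4 P5 similar
  -> R2 @ bar 5 tick 0 v(0, 1): D3/A3 P5 -> E3/E4 P8 similar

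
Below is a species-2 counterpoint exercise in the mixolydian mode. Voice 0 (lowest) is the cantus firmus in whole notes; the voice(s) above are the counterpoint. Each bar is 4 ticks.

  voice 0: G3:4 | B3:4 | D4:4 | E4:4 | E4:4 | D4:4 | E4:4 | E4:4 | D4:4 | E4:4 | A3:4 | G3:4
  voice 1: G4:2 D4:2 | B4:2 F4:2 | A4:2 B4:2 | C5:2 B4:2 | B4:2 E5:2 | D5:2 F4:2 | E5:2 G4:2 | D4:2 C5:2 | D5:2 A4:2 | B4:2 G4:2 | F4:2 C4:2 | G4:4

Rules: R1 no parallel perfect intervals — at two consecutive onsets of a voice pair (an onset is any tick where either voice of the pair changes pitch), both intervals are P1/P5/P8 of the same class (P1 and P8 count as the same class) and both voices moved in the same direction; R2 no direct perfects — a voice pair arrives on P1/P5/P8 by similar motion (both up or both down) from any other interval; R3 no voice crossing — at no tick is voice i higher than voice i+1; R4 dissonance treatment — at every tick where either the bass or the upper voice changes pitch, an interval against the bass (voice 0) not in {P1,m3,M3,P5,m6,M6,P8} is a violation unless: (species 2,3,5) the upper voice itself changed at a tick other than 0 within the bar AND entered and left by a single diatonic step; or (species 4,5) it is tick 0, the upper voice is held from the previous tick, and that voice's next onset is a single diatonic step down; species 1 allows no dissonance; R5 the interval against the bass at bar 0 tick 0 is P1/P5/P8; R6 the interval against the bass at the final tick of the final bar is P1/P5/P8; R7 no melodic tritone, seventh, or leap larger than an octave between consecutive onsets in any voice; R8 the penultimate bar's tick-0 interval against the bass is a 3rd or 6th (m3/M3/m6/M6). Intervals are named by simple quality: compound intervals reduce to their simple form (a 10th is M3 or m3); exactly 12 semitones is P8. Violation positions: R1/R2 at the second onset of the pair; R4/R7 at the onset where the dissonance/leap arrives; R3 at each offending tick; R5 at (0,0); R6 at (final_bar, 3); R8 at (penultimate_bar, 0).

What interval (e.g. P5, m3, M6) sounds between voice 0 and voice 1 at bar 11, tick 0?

P8

voice 0=G3 voice 1=G4 -> P8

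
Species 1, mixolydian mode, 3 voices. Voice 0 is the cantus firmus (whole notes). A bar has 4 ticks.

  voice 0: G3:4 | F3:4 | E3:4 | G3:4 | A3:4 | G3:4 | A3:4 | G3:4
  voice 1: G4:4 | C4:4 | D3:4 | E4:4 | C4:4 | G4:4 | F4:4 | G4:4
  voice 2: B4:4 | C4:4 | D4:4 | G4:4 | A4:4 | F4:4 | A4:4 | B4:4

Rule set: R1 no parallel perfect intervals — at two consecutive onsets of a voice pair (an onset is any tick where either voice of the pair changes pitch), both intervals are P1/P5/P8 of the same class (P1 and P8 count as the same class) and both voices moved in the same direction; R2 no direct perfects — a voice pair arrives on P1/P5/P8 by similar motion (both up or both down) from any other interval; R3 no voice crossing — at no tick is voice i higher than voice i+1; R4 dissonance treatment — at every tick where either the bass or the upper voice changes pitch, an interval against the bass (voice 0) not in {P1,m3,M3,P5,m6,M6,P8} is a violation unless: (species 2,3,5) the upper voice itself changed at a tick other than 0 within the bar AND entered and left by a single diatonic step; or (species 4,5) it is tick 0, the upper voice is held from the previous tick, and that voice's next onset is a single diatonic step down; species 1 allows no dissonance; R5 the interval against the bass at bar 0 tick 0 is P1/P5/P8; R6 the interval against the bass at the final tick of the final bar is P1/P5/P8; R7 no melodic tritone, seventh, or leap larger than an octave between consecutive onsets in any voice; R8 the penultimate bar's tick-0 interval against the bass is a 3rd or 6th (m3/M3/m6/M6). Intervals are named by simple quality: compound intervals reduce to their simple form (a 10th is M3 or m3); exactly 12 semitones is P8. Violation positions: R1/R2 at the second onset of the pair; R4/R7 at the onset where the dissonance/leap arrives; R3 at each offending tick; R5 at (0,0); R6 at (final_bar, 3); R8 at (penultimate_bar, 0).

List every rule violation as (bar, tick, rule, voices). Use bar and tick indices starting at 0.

(0, 0, R5, (0, 2))
(1, 0, R2, (0, 1))
(1, 0, R2, (0, 2))
(1, 0, R2, (1, 2))
(1, 0, R7, (2,))
(2, 0, R3, (0, 1))
(2, 0, R4, (0, 1))
(2, 0, R4, (0, 2))
(2, 0, R7, (1,))
(2, 1, R3, (0, 1))
(2, 2, R3, (0, 1))
(2, 3, R3, (0, 1))
(3, 0, R2, (0, 2))
(3, 0, R7, (1,))
(4, 0, R1, (0, 2))
(5, 0, R3, (1, 2))
(5, 0, R4, (0, 2))
(5, 1, R3, (1, 2))
(5, 2, R3, (1, 2))
(5, 3, R3, (1, 2))
(6, 0, R2, (0, 2))
(6, 0, R8, (0, 2))
(7, 3, R6, (0, 2))

bar 0: v0=G3 v1=G4 v2=B4 downbeat M3
bar 1: v0=F3 v1=C4 v2=C4 downbeat P5
bar 2: v0=E3 v1=D3 v2=D4 downbeat m7
bar 3: v0=G3 v1=E4 v2=G4 downbeat P8
bar 4: v0=A3 v1=C4 v2=A4 downbeat P8
bar 5: v0=G3 v1=G4 v2=F4 downbeat m7
bar 6: v0=A3 v1=F4 v2=A4 downbeat P8
bar 7: v0=G3 v1=G4 v2=B4 downbeat M3
  -> R5 @ bar 0 tick 0 v(0, 2): opens on M3
  -> R2 @ bar 1 tick 0 v(0, 1): G3/G4 P8 -> F3/C4 P5 similar
  -> R2 @ bar 1 tick 0 v(0, 2): G3/B4 M3 -> F3/C4 P5 similar
  -> R2 @ bar 1 tick 0 v(1, 2): G4/B4 M3 -> C4/C4 P1 similar
  -> R7 @ bar 1 tick 0 v(2,): B4->C4 leap 11st
  -> R3 @ bar 2 tick 0 v(0, 1): E3 above D3
  -> R4 @ bar 2 tick 0 v(0, 1): E3/D3 M2 untreated
  -> R4 @ bar 2 tick 0 v(0, 2): E3/D4 m7 untreated
  -> R7 @ bar 2 tick 0 v(1,): C4->D3 leap 10st
  -> R3 @ bar 2 tick 1 v(0, 1): E3 above D3
  -> R3 @ bar 2 tick 2 v(0, 1): E3 above D3
  -> R3 @ bar 2 tick 3 v(0, 1): E3 above D3
  -> R2 @ bar 3 tick 0 v(0, 2): E3/D4 m7 -> G3/G4 P8 similar
  -> R7 @ bar 3 tick 0 v(1,): D3->E4 leap 14st
  -> R1 @ bar 4 tick 0 v(0, 2): G3/G4 P8 -> A3/A4 P8 similar
  -> R3 @ bar 5 tick 0 v(1, 2): G4 above F4
  -> R4 @ bar 5 tick 0 v(0, 2): G3/F4 m7 untreated
  -> R3 @ bar 5 tick 1 v(1, 2): G4 above F4
  -> R3 @ bar 5 tick 2 v(1, 2): G4 above F4
  -> R3 @ bar 5 tick 3 v(1, 2): G4 above F4
  -> R2 @ bar 6 tick 0 v(0, 2): G3/F4 m7 -> A3/A4 P8 similar
  -> R8 @ bar 6 tick 0 v(0, 2): penult P8 not 3rd/6th
  -> R6 @ bar 7 tick 3 v(0, 2): closes on M3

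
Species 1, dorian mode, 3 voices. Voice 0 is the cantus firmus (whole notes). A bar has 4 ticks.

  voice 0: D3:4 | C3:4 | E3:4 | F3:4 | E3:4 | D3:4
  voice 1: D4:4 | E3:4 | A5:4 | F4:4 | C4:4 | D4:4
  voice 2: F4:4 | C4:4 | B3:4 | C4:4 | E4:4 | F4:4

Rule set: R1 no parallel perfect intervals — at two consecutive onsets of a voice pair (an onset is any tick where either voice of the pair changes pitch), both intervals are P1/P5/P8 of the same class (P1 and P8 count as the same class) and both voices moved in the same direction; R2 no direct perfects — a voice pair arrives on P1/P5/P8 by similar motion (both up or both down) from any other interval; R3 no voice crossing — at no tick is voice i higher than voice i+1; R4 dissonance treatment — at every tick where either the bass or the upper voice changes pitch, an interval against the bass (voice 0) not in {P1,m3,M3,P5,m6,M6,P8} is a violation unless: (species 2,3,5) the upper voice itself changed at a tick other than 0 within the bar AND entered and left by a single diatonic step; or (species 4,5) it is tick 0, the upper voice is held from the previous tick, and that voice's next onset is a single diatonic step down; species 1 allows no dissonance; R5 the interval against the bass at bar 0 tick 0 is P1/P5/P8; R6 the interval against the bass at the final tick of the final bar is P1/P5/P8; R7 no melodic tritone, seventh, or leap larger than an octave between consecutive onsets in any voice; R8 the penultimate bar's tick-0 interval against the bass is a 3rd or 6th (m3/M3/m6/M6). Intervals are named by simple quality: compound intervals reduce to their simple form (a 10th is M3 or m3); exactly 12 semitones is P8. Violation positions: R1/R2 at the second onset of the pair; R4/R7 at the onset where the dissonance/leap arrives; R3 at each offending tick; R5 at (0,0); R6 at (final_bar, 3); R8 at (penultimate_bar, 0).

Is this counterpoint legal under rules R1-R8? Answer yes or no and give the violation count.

bar 0: v0=D3 v1=D4 v2=F4 (m3)
bar 1: v0=C3 v1=E3 v2=C4 (P8)
bar 2: v0=E3 v1=A5 v2=B3 (P5)
bar 3: v0=F3 v1=F4 v2=C4 (P5)
bar 4: v0=E3 v1=C4 v2=E4 (P8)
bar 5: v0=D3 v1=D4 v2=F4 (m3)
  R5 @ bar0.0: opens on m3
  R2 @ bar1.0: D3/F4 m3 -> C3/C4 P8 similar
  R7 @ bar1.0: D4->E3 leap 10st
  R3 @ bar2.0: A5 above B3
  R4 @ bar2.0: E3/A5 P4 untreated
  R7 @ bar2.0: E3->A5 leap 29st
  R3 @ bar2.1: A5 above B3
  R3 @ bar2.2: A5 above B3
  R3 @ bar2.3: A5 above B3
  R1 @ bar3.0: E3/B3 P5 -> F3/C4 P5 similar
  R3 @ bar3.0: F4 above C4
  R7 @ bar3.0: A5->F4 leap 16st
  R3 @ bar3.1: F4 above C4
  R3 @ bar3.2: F4 above C4
  R3 @ bar3.3: F4 above C4
  R8 @ bar4.0: penult P8 not 3rd/6th
  R6 @ bar5.3: closes on m3

No (17 violations)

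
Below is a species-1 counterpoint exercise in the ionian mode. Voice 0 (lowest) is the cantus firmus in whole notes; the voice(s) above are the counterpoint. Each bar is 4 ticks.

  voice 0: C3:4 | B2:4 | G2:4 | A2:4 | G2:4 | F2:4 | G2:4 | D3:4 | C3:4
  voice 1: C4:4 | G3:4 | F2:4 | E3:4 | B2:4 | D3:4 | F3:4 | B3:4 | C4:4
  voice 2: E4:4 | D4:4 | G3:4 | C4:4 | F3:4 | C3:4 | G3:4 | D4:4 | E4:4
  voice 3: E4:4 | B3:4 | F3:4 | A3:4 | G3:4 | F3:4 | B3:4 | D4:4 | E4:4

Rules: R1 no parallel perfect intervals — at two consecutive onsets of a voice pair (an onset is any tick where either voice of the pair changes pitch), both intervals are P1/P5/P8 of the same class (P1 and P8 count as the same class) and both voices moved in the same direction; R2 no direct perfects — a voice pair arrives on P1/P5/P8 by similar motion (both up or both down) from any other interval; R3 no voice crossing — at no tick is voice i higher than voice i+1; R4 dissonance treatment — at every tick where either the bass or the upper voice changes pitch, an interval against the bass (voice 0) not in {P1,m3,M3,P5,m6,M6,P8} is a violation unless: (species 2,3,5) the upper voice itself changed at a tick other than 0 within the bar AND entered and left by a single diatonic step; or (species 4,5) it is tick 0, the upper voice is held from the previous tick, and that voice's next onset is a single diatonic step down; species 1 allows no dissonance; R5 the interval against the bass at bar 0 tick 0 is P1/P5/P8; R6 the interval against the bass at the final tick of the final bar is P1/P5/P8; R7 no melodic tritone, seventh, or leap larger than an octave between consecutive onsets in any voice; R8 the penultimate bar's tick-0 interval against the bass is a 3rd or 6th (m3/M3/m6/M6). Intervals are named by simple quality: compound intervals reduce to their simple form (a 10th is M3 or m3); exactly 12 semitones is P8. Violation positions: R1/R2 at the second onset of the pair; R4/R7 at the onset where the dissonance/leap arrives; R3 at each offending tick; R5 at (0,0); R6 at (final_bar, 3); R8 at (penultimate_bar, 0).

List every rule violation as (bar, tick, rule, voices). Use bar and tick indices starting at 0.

(0, 0, R5, (0, 2))
(0, 0, R5, (0, 3))
(1, 0, R2, (0, 3))
(1, 0, R2, (1, 2))
(1, 0, R3, (2, 3))
(1, 1, R3, (2, 3))
(1, 2, R3, (2, 3))
(1, 3, R3, (2, 3))
(2, 0, R2, (0, 2))
(2, 0, R2, (1, 3))
(2, 0, R3, (0, 1))
(2, 0, R3, (2, 3))
(2, 0, R4, (0, 1))
(2, 0, R4, (0, 3))
(2, 0, R7, (1,))
(2, 0, R7, (3,))
(2, 1, R3, (0, 1))
(2, 1, R3, (2, 3))
(2, 2, R3, (0, 1))
(2, 2, R3, (2, 3))
(2, 3, R3, (0, 1))
(2, 3, R3, (2, 3))
(3, 0, R2, (0, 1))
(3, 0, R2, (0, 3))
(3, 0, R3, (2, 3))
(3, 0, R7, (1,))
(3, 1, R3, (2, 3))
(3, 2, R3, (2, 3))
(3, 3, R3, (2, 3))
(4, 0, R1, (0, 3))
(4, 0, R4, (0, 2))
(5, 0, R1, (0, 3))
(5, 0, R2, (0, 2))
(5, 0, R3, (1, 2))
(5, 1, R3, (1, 2))
(5, 2, R3, (1, 2))
(5, 3, R3, (1, 2))
(6, 0, R2, (0, 2))
(6, 0, R4, (0, 1))
(6, 0, R7, (3,))
(7, 0, R1, (0, 2))
(7, 0, R2, (0, 3))
(7, 0, R2, (2, 3))
(7, 0, R7, (1,))
(7, 0, R8, (0, 2))
(7, 0, R8, (0, 3))
(8, 0, R1, (2, 3))
(8, 3, R6, (0, 2))
(8, 3, R6, (0, 3))

bar 0: v0=C3 v1=C4 v2=E4 v3=E4 downbeat M3
bar 1: v0=B2 v1=G3 v2=D4 v3=B3 downbeat P8
bar 2: v0=G2 v1=F2 v2=G3 v3=F3 downbeat m7
bar 3: v0=A2 v1=E3 v2=C4 v3=A3 downbeat P8
bar 4: v0=G2 v1=B2 v2=F3 v3=G3 downbeat P8
bar 5: v0=F2 v1=D3 v2=C3 v3=F3 downbeat P8
bar 6: v0=G2 v1=F3 v2=G3 v3=B3 downbeat M3
bar 7: v0=D3 v1=B3 v2=D4 v3=D4 downbeat P8
bar 8: v0=C3 v1=C4 v2=E4 v3=E4 downbeat M3
  -> R5 @ bar 0 tick 0 v(0, 2): opens on M3
  -> R5 @ bar 0 tick 0 v(0, 3): opens on M3
  -> R2 @ bar 1 tick 0 v(0, 3): C3/E4 M3 -> B2/B3 P8 similar
  -> R2 @ bar 1 tick 0 v(1, 2): C4/E4 M3 -> G3/D4 P5 similar
  -> R3 @ bar 1 tick 0 v(2, 3): D4 above B3
  -> R3 @ bar 1 tick 1 v(2, 3): D4 above B3
  -> R3 @ bar 1 tick 2 v(2, 3): D4 above B3
  -> R3 @ bar 1 tick 3 v(2, 3): D4 above B3
  -> R2 @ bar 2 tick 0 v(0, 2): B2/D4 m3 -> G2/G3 P8 similar
  -> R2 @ bar 2 tick 0 v(1, 3): G3/B3 M3 -> F2/F3 P8 similar
  -> R3 @ bar 2 tick 0 v(0, 1): G2 above F2
  -> R3 @ bar 2 tick 0 v(2, 3): G3 above F3
  -> R4 @ bar 2 tick 0 v(0, 1): G2/F2 M2 untreated
  -> R4 @ bar 2 tick 0 v(0, 3): G2/F3 m7 untreated
  -> R7 @ bar 2 tick 0 v(1,): G3->F2 leap 14st
  -> R7 @ bar 2 tick 0 v(3,): B3->F3 leap 6st
  -> R3 @ bar 2 tick 1 v(0, 1): G2 above F2
  -> R3 @ bar 2 tick 1 v(2, 3): G3 above F3
  -> R3 @ bar 2 tick 2 v(0, 1): G2 above F2
  -> R3 @ bar 2 tick 2 v(2, 3): G3 above F3
  -> R3 @ bar 2 tick 3 v(0, 1): G2 above F2
  -> R3 @ bar 2 tick 3 v(2, 3): G3 above F3
  -> R2 @ bar 3 tick 0 v(0, 1): G2/F2 M2 -> A2/E3 P5 similar
  -> R2 @ bar 3 tick 0 v(0, 3): G2/F3 m7 -> A2/A3 P8 similar
  -> R3 @ bar 3 tick 0 v(2, 3): C4 above A3
  -> R7 @ bar 3 tick 0 v(1,): F2->E3 leap 11st
  -> R3 @ bar 3 tick 1 v(2, 3): C4 above A3
  -> R3 @ bar 3 tick 2 v(2, 3): C4 above A3
  -> R3 @ bar 3 tick 3 v(2, 3): C4 above A3
  -> R1 @ bar 4 tick 0 v(0, 3): A2/A3 P8 -> G2/G3 P8 similar
  -> R4 @ bar 4 tick 0 v(0, 2): G2/F3 m7 untreated
  -> R1 @ bar 5 tick 0 v(0, 3): G2/G3 P8 -> F2/F3 P8 similar
  -> R2 @ bar 5 tick 0 v(0, 2): G2/F3 m7 -> F2/C3 P5 similar
  -> R3 @ bar 5 tick 0 v(1, 2): D3 above C3
  -> R3 @ bar 5 tick 1 v(1, 2): D3 above C3
  -> R3 @ bar 5 tick 2 v(1, 2): D3 above C3
  -> R3 @ bar 5 tick 3 v(1, 2): D3 above C3
  -> R2 @ bar 6 tick 0 v(0, 2): F2/C3 P5 -> G2/G3 P8 similar
  -> R4 @ bar 6 tick 0 v(0, 1): G2/F3 m7 untreated
  -> R7 @ bar 6 tick 0 v(3,): F3->B3 leap 6st
  -> R1 @ bar 7 tick 0 v(0, 2): G2/G3 P8 -> D3/D4 P8 similar
  -> R2 @ bar 7 tick 0 v(0, 3): G2/B3 M3 -> D3/D4 P8 similar
  -> R2 @ bar 7 tick 0 v(2, 3): G3/B3 M3 -> D4/D4 P1 similar
  -> R7 @ bar 7 tick 0 v(1,): F3->B3 leap 6st
  -> R8 @ bar 7 tick 0 v(0, 2): penult P8 not 3rd/6th
  -> R8 @ bar 7 tick 0 v(0, 3): penult P8 not 3rd/6th
  -> R1 @ bar 8 tick 0 v(2, 3): D4/D4 P1 -> E4/E4 P1 similar
  -> R6 @ bar 8 tick 3 v(0, 2): closes on M3
  -> R6 @ bar 8 tick 3 v(0, 3): closes on M3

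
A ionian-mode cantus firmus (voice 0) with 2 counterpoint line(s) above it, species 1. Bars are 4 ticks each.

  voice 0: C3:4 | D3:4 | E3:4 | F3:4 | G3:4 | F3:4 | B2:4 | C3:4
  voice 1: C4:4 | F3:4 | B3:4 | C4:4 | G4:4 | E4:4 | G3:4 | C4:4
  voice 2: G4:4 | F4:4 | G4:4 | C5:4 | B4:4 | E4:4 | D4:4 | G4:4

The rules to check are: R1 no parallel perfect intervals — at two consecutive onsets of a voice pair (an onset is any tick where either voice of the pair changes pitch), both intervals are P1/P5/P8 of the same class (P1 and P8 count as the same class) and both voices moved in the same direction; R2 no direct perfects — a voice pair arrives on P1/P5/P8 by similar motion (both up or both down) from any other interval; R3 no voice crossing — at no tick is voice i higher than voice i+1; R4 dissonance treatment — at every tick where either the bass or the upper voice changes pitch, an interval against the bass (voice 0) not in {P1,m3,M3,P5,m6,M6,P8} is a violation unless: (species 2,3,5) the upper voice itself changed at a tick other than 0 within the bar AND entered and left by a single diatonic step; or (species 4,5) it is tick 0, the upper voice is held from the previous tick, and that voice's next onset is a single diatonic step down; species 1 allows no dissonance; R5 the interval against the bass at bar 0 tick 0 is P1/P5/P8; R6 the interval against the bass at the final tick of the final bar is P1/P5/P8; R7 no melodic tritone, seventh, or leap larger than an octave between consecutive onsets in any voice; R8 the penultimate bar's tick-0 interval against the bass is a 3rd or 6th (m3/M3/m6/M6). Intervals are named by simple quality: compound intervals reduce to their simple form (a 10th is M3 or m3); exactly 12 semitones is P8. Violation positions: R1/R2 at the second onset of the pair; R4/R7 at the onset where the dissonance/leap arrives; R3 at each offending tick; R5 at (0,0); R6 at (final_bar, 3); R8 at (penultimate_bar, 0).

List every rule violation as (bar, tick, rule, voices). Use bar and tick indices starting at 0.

(1, 0, R2, (1, 2))
(2, 0, R2, (0, 1))
(2, 0, R7, (1,))
(3, 0, R1, (0, 1))
(3, 0, R2, (0, 2))
(3, 0, R2, (1, 2))
(4, 0, R2, (0, 1))
(5, 0, R2, (1, 2))
(5, 0, R4, (0, 1))
(5, 0, R4, (0, 2))
(6, 0, R2, (1, 2))
(6, 0, R7, (0,))
(7, 0, R1, (1, 2))
(7, 0, R2, (0, 1))
(7, 0, R2, (0, 2))

bar 0: v0=C3 v1=C4 v2=G4 downbeat P5
bar 1: v0=D3 v1=F3 v2=F4 downbeat m3
bar 2: v0=E3 v1=B3 v2=G4 downbeat m3
bar 3: v0=F3 v1=C4 v2=C5 downbeat P5
bar 4: v0=G3 v1=G4 v2=B4 downbeat M3
bar 5: v0=F3 v1=E4 v2=E4 downbeat M7
bar 6: v0=B2 v1=G3 v2=D4 downbeat m3
bar 7: v0=C3 v1=C4 v2=G4 downbeat P5
  -> R2 @ bar 1 tick 0 v(1, 2): C4/G4 P5 -> F3/F4 P8 similar
  -> R2 @ bar 2 tick 0 v(0, 1): D3/F3 m3 -> E3/B3 P5 similar
  -> R7 @ bar 2 tick 0 v(1,): F3->B3 leap 6st
  -> R1 @ bar 3 tick 0 v(0, 1): E3/B3 P5 -> F3/C4 P5 similar
  -> R2 @ bar 3 tick 0 v(0, 2): E3/G4 m3 -> F3/C5 P5 similar
  -> R2 @ bar 3 tick 0 v(1, 2): B3/G4 m6 -> C4/C5 P8 similar
  -> R2 @ bar 4 tick 0 v(0, 1): F3/C4 P5 -> G3/G4 P8 similar
  -> R2 @ bar 5 tick 0 v(1, 2): G4/B4 M3 -> E4/E4 P1 similar
  -> R4 @ bar 5 tick 0 v(0, 1): F3/E4 M7 untreated
  -> R4 @ bar 5 tick 0 v(0, 2): F3/E4 M7 untreated
  -> R2 @ bar 6 tick 0 v(1, 2): E4/E4 P1 -> G3/D4 P5 similar
  -> R7 @ bar 6 tick 0 v(0,): F3->B2 leap 6st
  -> R1 @ bar 7 tick 0 v(1, 2): G3/D4 P5 -> C4/G4 P5 similar
  -> R2 @ bar 7 tick 0 v(0, 1): B2/G3 m6 -> C3/C4 P8 similar
  -> R2 @ bar 7 tick 0 v(0, 2): B2/D4 m3 -> C3/G4 P5 similar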